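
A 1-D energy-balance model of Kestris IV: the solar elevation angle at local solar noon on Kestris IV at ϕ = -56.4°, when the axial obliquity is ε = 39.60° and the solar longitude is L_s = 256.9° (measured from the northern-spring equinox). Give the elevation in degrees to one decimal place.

Solar declination: sin δ = sin ε · sin L_s = sin 39.60° × sin 256.9° = -0.62084, so δ = -38.377°.
At local noon the hour angle is zero, so the zenith angle equals |ϕ − δ| = |-56.4° − (-38.377°)| = 18.023°.
Elevation = 90° − 18.023° = 72.0°.

72.0°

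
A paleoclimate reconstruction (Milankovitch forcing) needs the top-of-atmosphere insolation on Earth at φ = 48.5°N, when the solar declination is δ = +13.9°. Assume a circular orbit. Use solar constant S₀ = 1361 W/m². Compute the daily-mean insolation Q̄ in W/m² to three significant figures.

cos H₀ = −tan(+48.5°) tan(+13.900°) = -0.2797, H₀ = 1.8543 rad.
Bracket: H₀ sin φ sin δ + cos φ cos δ sin H₀ = 1.8543×0.74896×0.24023 + 0.66262×0.97072×0.96008 = 0.333631 + 0.617541 = 0.951172.
Q̄ = (S₀/π) × [bracket] = (1361/π) × 0.951172 = 412.1 W/m².

Q̄ ≈ 412 W/m²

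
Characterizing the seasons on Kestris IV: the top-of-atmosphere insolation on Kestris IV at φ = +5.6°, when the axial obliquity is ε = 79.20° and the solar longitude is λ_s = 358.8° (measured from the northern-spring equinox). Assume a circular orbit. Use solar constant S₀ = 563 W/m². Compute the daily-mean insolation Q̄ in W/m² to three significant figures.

Solar declination: sin δ = sin ε · sin λ_s = sin 79.20° × sin 358.8° = -0.02057, so δ = -1.179°.
cos H₀ = −tan(+5.6°) tan(-1.179°) = 0.0020, H₀ = 1.5688 rad.
Bracket: H₀ sin φ sin δ + cos φ cos δ sin H₀ = 1.5688×0.09758×-0.02057 + 0.99523×0.99979×1.00000 = -0.003149 + 0.995021 = 0.991872.
Q̄ = (S₀/π) × [bracket] = (563/π) × 0.991872 = 177.8 W/m².

Q̄ ≈ 178 W/m²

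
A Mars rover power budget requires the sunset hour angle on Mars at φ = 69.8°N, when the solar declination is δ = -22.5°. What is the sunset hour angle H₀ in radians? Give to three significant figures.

cos H₀ = −tan φ · tan δ = 1.1258 ≥ 1, so the Sun never rises (polar night) and H₀ = 0.

H₀ = 0.00 rad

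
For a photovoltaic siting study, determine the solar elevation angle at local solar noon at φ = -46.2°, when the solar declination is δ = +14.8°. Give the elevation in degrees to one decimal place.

At local noon the hour angle is zero, so the zenith angle equals |φ − δ| = |-46.2° − (+14.800°)| = 61.000°.
Elevation = 90° − 61.000° = 29.0°.

29.0°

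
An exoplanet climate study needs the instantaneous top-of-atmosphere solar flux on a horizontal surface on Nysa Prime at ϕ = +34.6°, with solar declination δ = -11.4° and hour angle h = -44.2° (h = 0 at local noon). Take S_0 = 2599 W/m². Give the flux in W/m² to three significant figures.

cos θ_z = sin ϕ sin δ + cos ϕ cos δ cos h = -0.112238 + 0.578473 = 0.466235.
Flux = S_0 · cos θ_z = 2599 × 0.466235 = 1212 W/m².

1.21e+03 W/m²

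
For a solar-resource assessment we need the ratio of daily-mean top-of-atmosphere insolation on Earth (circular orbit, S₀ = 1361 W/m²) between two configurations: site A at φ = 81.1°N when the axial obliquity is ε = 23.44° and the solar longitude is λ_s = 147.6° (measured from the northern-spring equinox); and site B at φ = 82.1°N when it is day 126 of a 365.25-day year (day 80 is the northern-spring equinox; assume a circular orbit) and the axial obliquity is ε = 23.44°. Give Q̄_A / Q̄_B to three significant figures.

Q̄_A / Q̄_B ≈ 0.751

— Configuration A (φ=+81.1°):
Solar declination: sin δ = sin ε · sin λ_s = sin 23.44° × sin 147.6° = 0.21315, so δ = +12.307°.
cos H₀ = −tan(+81.1°) tan(+12.307°) = -1.3931 ≤ −1 ⇒ polar day, H₀ = π.
Bracket: H₀ sin φ sin δ + cos φ cos δ sin H₀ = 3.1416×0.98796×0.21315 + 0.15471×0.97702×0.00000 = 0.661570 + 0.000000 = 0.661570.
Q̄ = (S₀/π) × [bracket] = (1361/π) × 0.661570 = 286.61 W/m².
— Configuration B (φ=+82.1°):
Solar longitude: λ_s = 360° × (126 − 80)/365.25 = 45.339°.
sin δ = sin 23.44° × sin 45.339° = 0.28294, so δ = +16.436°.
cos H₀ = −tan(+82.1°) tan(+16.436°) = -2.1259 ≤ −1 ⇒ polar day, H₀ = π.
Bracket: H₀ sin φ sin δ + cos φ cos δ sin H₀ = 3.1416×0.99051×0.28294 + 0.13744×0.95914×0.00000 = 0.880449 + 0.000000 = 0.880449.
Q̄ = (S₀/π) × [bracket] = (1361/π) × 0.880449 = 381.43 W/m².
Ratio Q̄_A / Q̄_B = 286.61 / 381.43 = 0.7514.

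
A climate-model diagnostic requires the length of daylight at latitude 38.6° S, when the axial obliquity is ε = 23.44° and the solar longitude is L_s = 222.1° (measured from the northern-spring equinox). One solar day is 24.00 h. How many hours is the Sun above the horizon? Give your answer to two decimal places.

13.70 h

Solar declination: sin δ = sin ε · sin L_s = sin 23.44° × sin 222.1° = -0.26669, so δ = -15.467°.
cos h₀ = −tan ϕ · tan δ = −tan(-38.6°) × tan(-15.467°) = -0.2209, so h₀ = 1.7935 rad = 102.76°.
Daylight = 2h₀/(2π) × 24.00 h = (1.7935/π) × 24.00 = 13.70 h.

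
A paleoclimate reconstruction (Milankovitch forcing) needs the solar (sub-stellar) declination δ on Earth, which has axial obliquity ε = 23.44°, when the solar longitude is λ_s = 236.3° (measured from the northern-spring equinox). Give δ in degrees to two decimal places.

sin δ = sin ε · sin λ_s = sin 23.44° × sin 236.3° = -0.330942.
δ = arcsin(-0.330942) = -19.33°.

δ = -19.33°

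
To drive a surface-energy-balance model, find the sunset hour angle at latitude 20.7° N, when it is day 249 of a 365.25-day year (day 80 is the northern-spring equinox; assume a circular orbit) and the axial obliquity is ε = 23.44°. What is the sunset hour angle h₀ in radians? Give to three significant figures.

Solar longitude: L_s = 360° × (249 − 80)/365.25 = 166.571°.
sin δ = sin 23.44° × sin 166.571° = 0.09238, so δ = +5.301°.
cos h₀ = −tan ϕ · tan δ = −tan(+20.7°) × tan(+5.301°) = -0.0351, so h₀ = 1.6059 rad = 92.01°.

h₀ = 1.61 rad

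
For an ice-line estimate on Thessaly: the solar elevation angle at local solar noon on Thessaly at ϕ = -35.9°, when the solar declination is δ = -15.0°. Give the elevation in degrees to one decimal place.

69.1°

At local noon the hour angle is zero, so the zenith angle equals |ϕ − δ| = |-35.9° − (-15.000°)| = 20.900°.
Elevation = 90° − 20.900° = 69.1°.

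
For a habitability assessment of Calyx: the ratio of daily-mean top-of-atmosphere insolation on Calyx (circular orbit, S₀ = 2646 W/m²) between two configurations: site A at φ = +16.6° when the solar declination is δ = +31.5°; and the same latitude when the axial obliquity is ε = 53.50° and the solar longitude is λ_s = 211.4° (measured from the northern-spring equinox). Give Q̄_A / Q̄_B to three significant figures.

— Configuration A (φ=+16.6°):
cos H₀ = −tan(+16.6°) tan(+31.500°) = -0.1827, H₀ = 1.7545 rad.
Bracket: H₀ sin φ sin δ + cos φ cos δ sin H₀ = 1.7545×0.28569×0.52250 + 0.95832×0.85264×0.98317 = 0.261900 + 0.803350 = 1.065250.
Q̄ = (S₀/π) × [bracket] = (2646/π) × 1.065250 = 897.20 W/m².
— Configuration B (φ=+16.6°):
Solar declination: sin δ = sin ε · sin λ_s = sin 53.50° × sin 211.4° = -0.41882, so δ = -24.760°.
cos H₀ = −tan(+16.6°) tan(-24.760°) = 0.1375, H₀ = 1.4329 rad.
Bracket: H₀ sin φ sin δ + cos φ cos δ sin H₀ = 1.4329×0.28569×-0.41882 + 0.95832×0.90807×0.99050 = -0.171450 + 0.861955 = 0.690505.
Q̄ = (S₀/π) × [bracket] = (2646/π) × 0.690505 = 581.58 W/m².
Ratio Q̄_A / Q̄_B = 897.20 / 581.58 = 1.543.

Q̄_A / Q̄_B ≈ 1.54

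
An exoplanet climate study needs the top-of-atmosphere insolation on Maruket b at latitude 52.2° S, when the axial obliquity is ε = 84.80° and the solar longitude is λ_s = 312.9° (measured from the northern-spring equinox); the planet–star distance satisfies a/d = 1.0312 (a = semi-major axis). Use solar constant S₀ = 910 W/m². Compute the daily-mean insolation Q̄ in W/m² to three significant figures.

Q̄ ≈ 558 W/m²

Solar declination: sin δ = sin ε · sin λ_s = sin 84.80° × sin 312.9° = -0.72953, so δ = -46.847°.
cos H₀ = −tan(-52.2°) tan(-46.847°) = -1.3751 ≤ −1 ⇒ polar day, H₀ = π.
Bracket: H₀ sin φ sin δ + cos φ cos δ sin H₀ = 3.1416×-0.79016×-0.72953 + 0.61291×0.68395×0.00000 = 1.810961 + 0.000000 = 1.810961.
Inverse-square distance factor (a/d)² = 1.0312² = 1.063373.
Q̄ = (S₀/π) × 1.063373 × [bracket] = (910/π) × 1.063373 × 1.810961 = 557.8 W/m².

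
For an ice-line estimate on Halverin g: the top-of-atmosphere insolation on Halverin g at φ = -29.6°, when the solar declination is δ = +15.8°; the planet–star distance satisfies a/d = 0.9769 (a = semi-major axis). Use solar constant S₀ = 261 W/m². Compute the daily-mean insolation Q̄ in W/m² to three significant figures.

Q̄ ≈ 50.4 W/m²

cos H₀ = −tan(-29.6°) tan(+15.800°) = 0.1608, H₀ = 1.4093 rad.
Bracket: H₀ sin φ sin δ + cos φ cos δ sin H₀ = 1.4093×-0.49394×0.27228 + 0.86949×0.96222×0.98700 = -0.189537 + 0.825764 = 0.636227.
Inverse-square distance factor (a/d)² = 0.9769² = 0.954334.
Q̄ = (S₀/π) × 0.954334 × [bracket] = (261/π) × 0.954334 × 0.636227 = 50.44 W/m².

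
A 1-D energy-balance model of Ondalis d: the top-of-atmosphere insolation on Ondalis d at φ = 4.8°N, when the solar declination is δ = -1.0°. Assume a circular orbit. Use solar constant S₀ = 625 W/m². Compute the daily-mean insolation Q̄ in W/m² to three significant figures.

Q̄ ≈ 198 W/m²

cos H₀ = −tan(+4.8°) tan(-1.000°) = 0.0015, H₀ = 1.5693 rad.
Bracket: H₀ sin φ sin δ + cos φ cos δ sin H₀ = 1.5693×0.08368×-0.01745 + 0.99649×0.99985×1.00000 = -0.002292 + 0.996341 = 0.994049.
Q̄ = (S₀/π) × [bracket] = (625/π) × 0.994049 = 197.8 W/m².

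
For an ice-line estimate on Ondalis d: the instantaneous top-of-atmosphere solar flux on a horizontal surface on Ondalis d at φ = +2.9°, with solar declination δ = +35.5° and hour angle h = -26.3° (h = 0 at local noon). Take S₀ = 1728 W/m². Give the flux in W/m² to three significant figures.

1.31e+03 W/m²

cos θ_z = sin φ sin δ + cos φ cos δ cos h = 0.029379 + 0.728909 = 0.758288.
Flux = S₀ · cos θ_z = 1728 × 0.758288 = 1310 W/m².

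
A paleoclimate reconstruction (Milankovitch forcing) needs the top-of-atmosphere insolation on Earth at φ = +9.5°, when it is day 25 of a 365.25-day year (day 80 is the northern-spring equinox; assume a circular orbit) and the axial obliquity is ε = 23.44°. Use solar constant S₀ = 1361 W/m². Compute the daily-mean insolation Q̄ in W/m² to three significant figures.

Q̄ ≈ 369 W/m²

Solar longitude: λ_s = 360° × (25 − 80)/365.25 = -54.209°, i.e. -54.209° + 360° = 305.791°.
sin δ = sin 23.44° × sin 305.791° = -0.32267, so δ = -18.824°.
cos H₀ = −tan(+9.5°) tan(-18.824°) = 0.0570, H₀ = 1.5137 rad.
Bracket: H₀ sin φ sin δ + cos φ cos δ sin H₀ = 1.5137×0.16505×-0.32267 + 0.98629×0.94651×0.99837 = -0.080615 + 0.932012 = 0.851397.
Q̄ = (S₀/π) × [bracket] = (1361/π) × 0.851397 = 368.8 W/m².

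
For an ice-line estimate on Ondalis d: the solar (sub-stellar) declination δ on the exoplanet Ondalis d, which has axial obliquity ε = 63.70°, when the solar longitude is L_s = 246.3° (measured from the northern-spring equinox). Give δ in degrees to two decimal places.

sin δ = sin ε · sin L_s = sin 63.70° × sin 246.3° = -0.820879.
δ = arcsin(-0.820879) = -55.17°.

δ = -55.17°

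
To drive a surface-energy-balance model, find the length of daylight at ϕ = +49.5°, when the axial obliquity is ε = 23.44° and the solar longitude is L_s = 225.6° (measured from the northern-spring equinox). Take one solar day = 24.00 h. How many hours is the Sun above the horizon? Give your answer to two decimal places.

9.29 h

Solar declination: sin δ = sin ε · sin L_s = sin 23.44° × sin 225.6° = -0.28421, so δ = -16.512°.
cos h₀ = −tan ϕ · tan δ = −tan(+49.5°) × tan(-16.512°) = 0.3471, so h₀ = 1.2163 rad = 69.69°.
Daylight = 2h₀/(2π) × 24.00 h = (1.2163/π) × 24.00 = 9.29 h.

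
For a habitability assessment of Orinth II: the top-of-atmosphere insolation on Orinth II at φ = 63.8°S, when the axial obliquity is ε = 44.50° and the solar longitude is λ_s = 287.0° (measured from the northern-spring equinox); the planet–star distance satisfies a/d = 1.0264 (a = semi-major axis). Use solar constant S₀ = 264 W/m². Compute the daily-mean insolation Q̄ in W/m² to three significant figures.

Q̄ ≈ 167 W/m²

Solar declination: sin δ = sin ε · sin λ_s = sin 44.50° × sin 287.0° = -0.67028, so δ = -42.089°.
cos H₀ = −tan(-63.8°) tan(-42.089°) = -1.8356 ≤ −1 ⇒ polar day, H₀ = π.
Bracket: H₀ sin φ sin δ + cos φ cos δ sin H₀ = 3.1416×-0.89726×-0.67028 + 0.44151×0.74211×0.00000 = 1.889407 + 0.000000 = 1.889407.
Inverse-square distance factor (a/d)² = 1.0264² = 1.053497.
Q̄ = (S₀/π) × 1.053497 × [bracket] = (264/π) × 1.053497 × 1.889407 = 167.3 W/m².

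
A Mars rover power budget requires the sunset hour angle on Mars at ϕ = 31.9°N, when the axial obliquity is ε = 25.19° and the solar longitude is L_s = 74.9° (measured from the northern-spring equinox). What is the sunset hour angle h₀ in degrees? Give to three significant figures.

Solar declination: sin δ = sin ε · sin L_s = sin 25.19° × sin 74.9° = 0.41093, so δ = +24.263°.
cos h₀ = −tan ϕ · tan δ = −tan(+31.9°) × tan(+24.263°) = -0.2806, so h₀ = 1.8552 rad = 106.29°.

h₀ = 106°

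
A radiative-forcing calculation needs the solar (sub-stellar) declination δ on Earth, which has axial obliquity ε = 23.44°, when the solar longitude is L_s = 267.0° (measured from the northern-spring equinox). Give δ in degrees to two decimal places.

δ = -23.41°

sin δ = sin ε · sin L_s = sin 23.44° × sin 267.0° = -0.397243.
δ = arcsin(-0.397243) = -23.41°.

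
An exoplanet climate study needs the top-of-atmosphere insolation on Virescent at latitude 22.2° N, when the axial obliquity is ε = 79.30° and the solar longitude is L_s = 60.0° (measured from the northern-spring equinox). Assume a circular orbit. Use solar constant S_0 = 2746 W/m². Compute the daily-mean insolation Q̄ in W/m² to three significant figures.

Q̄ ≈ 963 W/m²

Solar declination: sin δ = sin ε · sin L_s = sin 79.30° × sin 60.0° = 0.85097, so δ = +58.317°.
cos h₀ = −tan(+22.2°) tan(+58.317°) = -0.6612, h₀ = 2.2932 rad.
Bracket: h₀ sin ϕ sin δ + cos ϕ cos δ sin h₀ = 2.2932×0.37784×0.85097 + 0.92587×0.52522×0.75021 = 0.737334 + 0.364816 = 1.102150.
Q̄ = (S_0/π) × [bracket] = (2746/π) × 1.102150 = 963.4 W/m².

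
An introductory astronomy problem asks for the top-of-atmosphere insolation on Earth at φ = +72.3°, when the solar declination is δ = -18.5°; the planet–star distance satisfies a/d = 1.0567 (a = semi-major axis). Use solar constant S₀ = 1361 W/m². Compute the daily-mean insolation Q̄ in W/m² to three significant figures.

Q̄ ≈ 0.00 W/m²

cos H₀ = −tan(+72.3°) tan(-18.500°) = 1.0484 ≥ 1 ⇒ polar night, H₀ = 0 and Q̄ = 0.
Inverse-square distance factor (a/d)² = 1.0567² = 1.116615.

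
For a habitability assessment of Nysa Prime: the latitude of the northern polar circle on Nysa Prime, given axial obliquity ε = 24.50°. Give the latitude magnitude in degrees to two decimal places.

The polar circle is the lowest latitude that experiences at least one full rotation of continuous daylight at the northern-summer solstice; it lies at |φ| = 90° − ε = 90° − 24.50° = 65.50°.

65.50°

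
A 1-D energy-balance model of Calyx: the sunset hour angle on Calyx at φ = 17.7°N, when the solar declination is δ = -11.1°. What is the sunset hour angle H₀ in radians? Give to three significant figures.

cos H₀ = −tan φ · tan δ = −tan(+17.7°) × tan(-11.100°) = 0.0626, so H₀ = 1.5081 rad = 86.41°.

H₀ = 1.51 rad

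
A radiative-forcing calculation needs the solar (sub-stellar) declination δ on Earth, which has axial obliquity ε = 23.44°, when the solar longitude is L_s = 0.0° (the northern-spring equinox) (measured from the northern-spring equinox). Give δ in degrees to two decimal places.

δ = +0.00°

sin δ = sin ε · sin L_s = sin 23.44° × sin 0.0° = 0.000000.
δ = arcsin(0.000000) = +0.00°.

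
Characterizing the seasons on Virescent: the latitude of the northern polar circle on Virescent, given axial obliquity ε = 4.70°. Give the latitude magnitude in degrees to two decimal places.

85.30°

The polar circle is the lowest latitude that experiences at least one full rotation of continuous daylight at the northern-summer solstice; it lies at |φ| = 90° − ε = 90° − 4.70° = 85.30°.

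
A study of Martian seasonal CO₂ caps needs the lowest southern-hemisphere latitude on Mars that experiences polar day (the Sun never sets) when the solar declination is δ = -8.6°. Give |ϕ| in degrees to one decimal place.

Polar day requires cos h₀ = −tan ϕ tan δ ≤ −1, i.e. tan ϕ tan δ ≥ 1.
The boundary is |tan ϕ| · |tan δ| = 1, so |ϕ| = 90° − |δ| = 90° − 8.6° = 81.4° in the southern hemisphere.

|ϕ| = 81.4°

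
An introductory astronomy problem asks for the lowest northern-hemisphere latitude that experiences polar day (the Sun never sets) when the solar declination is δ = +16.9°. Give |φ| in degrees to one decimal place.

|φ| = 73.1°

Polar day requires cos H₀ = −tan φ tan δ ≤ −1, i.e. tan φ tan δ ≥ 1.
The boundary is |tan φ| · |tan δ| = 1, so |φ| = 90° − |δ| = 90° − 16.9° = 73.1° in the northern hemisphere.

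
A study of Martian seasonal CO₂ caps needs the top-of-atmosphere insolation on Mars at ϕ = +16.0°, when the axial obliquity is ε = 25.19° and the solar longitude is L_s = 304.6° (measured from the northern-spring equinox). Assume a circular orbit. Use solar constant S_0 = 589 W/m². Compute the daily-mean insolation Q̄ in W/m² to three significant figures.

Solar declination: sin δ = sin ε · sin L_s = sin 25.19° × sin 304.6° = -0.35034, so δ = -20.508°.
cos h₀ = −tan(+16.0°) tan(-20.508°) = 0.1073, h₀ = 1.4633 rad.
Bracket: h₀ sin ϕ sin δ + cos ϕ cos δ sin h₀ = 1.4633×0.27564×-0.35034 + 0.96126×0.93662×0.99423 = -0.141308 + 0.895140 = 0.753832.
Q̄ = (S_0/π) × [bracket] = (589/π) × 0.753832 = 141.3 W/m².

Q̄ ≈ 141 W/m²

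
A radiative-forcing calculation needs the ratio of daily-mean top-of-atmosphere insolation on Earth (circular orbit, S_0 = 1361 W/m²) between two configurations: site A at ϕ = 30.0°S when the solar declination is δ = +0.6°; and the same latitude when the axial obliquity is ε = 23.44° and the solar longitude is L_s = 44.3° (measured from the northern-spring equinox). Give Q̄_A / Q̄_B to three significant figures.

Q̄_A / Q̄_B ≈ 1.37

— Configuration A (ϕ=-30.0°):
cos h₀ = −tan(-30.0°) tan(+0.600°) = 0.0060, h₀ = 1.5648 rad.
Bracket: h₀ sin ϕ sin δ + cos ϕ cos δ sin h₀ = 1.5648×-0.50000×0.01047 + 0.86603×0.99995×0.99998 = -0.008192 + 0.865969 = 0.857777.
Q̄ = (S_0/π) × [bracket] = (1361/π) × 0.857777 = 371.61 W/m².
— Configuration B (ϕ=-30.0°):
Solar declination: sin δ = sin ε · sin L_s = sin 23.44° × sin 44.3° = 0.27782, so δ = +16.130°.
cos h₀ = −tan(-30.0°) tan(+16.130°) = 0.1670, h₀ = 1.4030 rad.
Bracket: h₀ sin ϕ sin δ + cos ϕ cos δ sin h₀ = 1.4030×-0.50000×0.27782 + 0.86603×0.96063×0.98596 = -0.194891 + 0.820254 = 0.625363.
Q̄ = (S_0/π) × [bracket] = (1361/π) × 0.625363 = 270.92 W/m².
Ratio Q̄_A / Q̄_B = 371.61 / 270.92 = 1.372.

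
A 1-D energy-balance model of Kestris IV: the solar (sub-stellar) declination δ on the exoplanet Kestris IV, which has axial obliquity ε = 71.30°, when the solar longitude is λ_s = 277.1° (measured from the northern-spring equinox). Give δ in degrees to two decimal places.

sin δ = sin ε · sin λ_s = sin 71.30° × sin 277.1° = -0.939947.
δ = arcsin(-0.939947) = -70.04°.

δ = -70.04°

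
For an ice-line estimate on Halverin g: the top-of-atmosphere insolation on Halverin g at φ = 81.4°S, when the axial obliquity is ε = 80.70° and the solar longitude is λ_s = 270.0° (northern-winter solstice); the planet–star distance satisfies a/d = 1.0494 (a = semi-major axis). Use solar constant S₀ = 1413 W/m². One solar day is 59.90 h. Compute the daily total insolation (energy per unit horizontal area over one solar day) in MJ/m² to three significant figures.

327 MJ/m²

Solar declination: sin δ = sin ε · sin λ_s = sin 80.70° × sin 270.0° = -0.98686, so δ = -80.700°.
cos H₀ = −tan(-81.4°) tan(-80.700°) = -40.3782 ≤ −1 ⇒ polar day, H₀ = π.
Bracket: H₀ sin φ sin δ + cos φ cos δ sin H₀ = 3.1416×-0.98876×-0.98686 + 0.14954×0.16160×0.00000 = 3.065472 + 0.000000 = 3.065472.
Inverse-square distance factor (a/d)² = 1.0494² = 1.101240.
Q̄ = (S₀/π) × 1.101240 × [bracket] = (1413/π) × 1.101240 × 3.065472 = 1518.3 W/m².
Daily total = Q̄ × 59.90 h × 3600 s/h = 1518.3 × 59.90 × 3600 / 10⁶ = 327.4 MJ/m².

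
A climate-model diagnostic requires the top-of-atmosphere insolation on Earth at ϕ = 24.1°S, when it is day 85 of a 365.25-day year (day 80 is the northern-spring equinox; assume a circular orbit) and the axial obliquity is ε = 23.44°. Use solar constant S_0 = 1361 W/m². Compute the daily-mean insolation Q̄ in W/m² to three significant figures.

Q̄ ≈ 386 W/m²

Solar longitude: L_s = 360° × (85 − 80)/365.25 = 4.928°.
sin δ = sin 23.44° × sin 4.928° = 0.03417, so δ = +1.958°.
cos h₀ = −tan(-24.1°) tan(+1.958°) = 0.0153, h₀ = 1.5555 rad.
Bracket: h₀ sin ϕ sin δ + cos ϕ cos δ sin h₀ = 1.5555×-0.40833×0.03417 + 0.91283×0.99942×0.99988 = -0.021703 + 0.912191 = 0.890488.
Q̄ = (S_0/π) × [bracket] = (1361/π) × 0.890488 = 385.8 W/m².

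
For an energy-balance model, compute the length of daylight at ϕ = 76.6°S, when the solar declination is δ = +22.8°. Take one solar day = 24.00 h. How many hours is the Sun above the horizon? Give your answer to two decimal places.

0.00 h

cos h₀ = −tan ϕ · tan δ = 1.7645 ≥ 1, so the Sun never rises (polar night) and h₀ = 0.
Daylight = 2h₀/(2π) × 24.00 h = (0.0000/π) × 24.00 = 0.00 h.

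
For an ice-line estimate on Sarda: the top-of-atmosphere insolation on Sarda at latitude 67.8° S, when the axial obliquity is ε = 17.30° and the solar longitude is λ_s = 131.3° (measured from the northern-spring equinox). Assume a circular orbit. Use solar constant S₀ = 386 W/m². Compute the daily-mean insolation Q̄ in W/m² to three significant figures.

Solar declination: sin δ = sin ε · sin λ_s = sin 17.30° × sin 131.3° = 0.22341, so δ = +12.909°.
cos H₀ = −tan(-67.8°) tan(+12.909°) = 0.5616, H₀ = 0.9744 rad.
Bracket: H₀ sin φ sin δ + cos φ cos δ sin H₀ = 0.9744×-0.92587×0.22341 + 0.37784×0.97473×0.82738 = -0.201553 + 0.304717 = 0.103164.
Q̄ = (S₀/π) × [bracket] = (386/π) × 0.103164 = 12.68 W/m².

Q̄ ≈ 12.7 W/m²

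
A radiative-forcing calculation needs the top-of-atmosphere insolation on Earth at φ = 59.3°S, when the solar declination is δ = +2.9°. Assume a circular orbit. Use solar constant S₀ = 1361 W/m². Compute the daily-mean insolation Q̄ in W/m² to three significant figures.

Q̄ ≈ 192 W/m²

cos H₀ = −tan(-59.3°) tan(+2.900°) = 0.0853, H₀ = 1.4854 rad.
Bracket: H₀ sin φ sin δ + cos φ cos δ sin H₀ = 1.4854×-0.85985×0.05059 + 0.51054×0.99872×0.99635 = -0.064615 + 0.508025 = 0.443410.
Q̄ = (S₀/π) × [bracket] = (1361/π) × 0.443410 = 192.1 W/m².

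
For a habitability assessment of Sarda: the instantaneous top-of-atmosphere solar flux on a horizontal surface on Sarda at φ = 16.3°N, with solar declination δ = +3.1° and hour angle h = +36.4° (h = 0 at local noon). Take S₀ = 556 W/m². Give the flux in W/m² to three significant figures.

437 W/m²

cos θ_z = sin φ sin δ + cos φ cos δ cos h = 0.015178 + 0.771411 = 0.786589.
Flux = S₀ · cos θ_z = 556 × 0.786589 = 437.3 W/m².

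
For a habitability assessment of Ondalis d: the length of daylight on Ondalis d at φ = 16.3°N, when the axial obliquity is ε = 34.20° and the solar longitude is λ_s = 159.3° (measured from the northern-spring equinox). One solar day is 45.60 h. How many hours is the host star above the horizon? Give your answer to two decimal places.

23.66 h

Solar declination: sin δ = sin ε · sin λ_s = sin 34.20° × sin 159.3° = 0.19868, so δ = +11.460°.
cos H₀ = −tan φ · tan δ = −tan(+16.3°) × tan(+11.460°) = -0.0593, so H₀ = 1.6301 rad = 93.40°.
Daylight = 2H₀/(2π) × 45.60 h = (1.6301/π) × 45.60 = 23.66 h.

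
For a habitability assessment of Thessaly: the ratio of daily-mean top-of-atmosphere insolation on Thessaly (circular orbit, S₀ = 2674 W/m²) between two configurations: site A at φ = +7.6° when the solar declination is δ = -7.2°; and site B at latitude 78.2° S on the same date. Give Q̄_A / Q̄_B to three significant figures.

— Configuration A (φ=+7.6°):
cos H₀ = −tan(+7.6°) tan(-7.200°) = 0.0169, H₀ = 1.5539 rad.
Bracket: H₀ sin φ sin δ + cos φ cos δ sin H₀ = 1.5539×0.13226×-0.12533 + 0.99122×0.99211×0.99986 = -0.025758 + 0.983262 = 0.957504.
Q̄ = (S₀/π) × [bracket] = (2674/π) × 0.957504 = 814.99 W/m².
— Configuration B (φ=-78.2°):
cos H₀ = −tan(-78.2°) tan(-7.200°) = -0.6047, H₀ = 2.2202 rad.
Bracket: H₀ sin φ sin δ + cos φ cos δ sin H₀ = 2.2202×-0.97887×-0.12533 + 0.20450×0.99211×0.79645 = 0.272378 + 0.161589 = 0.433967.
Q̄ = (S₀/π) × [bracket] = (2674/π) × 0.433967 = 369.38 W/m².
Ratio Q̄_A / Q̄_B = 814.99 / 369.38 = 2.206.

Q̄_A / Q̄_B ≈ 2.21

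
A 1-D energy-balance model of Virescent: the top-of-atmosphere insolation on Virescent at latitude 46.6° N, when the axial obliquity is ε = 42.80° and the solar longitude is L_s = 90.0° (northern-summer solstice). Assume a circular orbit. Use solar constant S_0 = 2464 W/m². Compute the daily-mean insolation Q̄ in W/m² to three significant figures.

Solar declination: sin δ = sin ε · sin L_s = sin 42.80° × sin 90.0° = 0.67944, so δ = +42.800°.
cos h₀ = −tan(+46.6°) tan(+42.800°) = -0.9792, h₀ = 2.9374 rad.
Bracket: h₀ sin ϕ sin δ + cos ϕ cos δ sin h₀ = 2.9374×0.72657×0.67944 + 0.68709×0.73373×0.20276 = 1.450079 + 0.102219 = 1.552298.
Q̄ = (S_0/π) × [bracket] = (2464/π) × 1.552298 = 1217 W/m².

Q̄ ≈ 1.22e+03 W/m²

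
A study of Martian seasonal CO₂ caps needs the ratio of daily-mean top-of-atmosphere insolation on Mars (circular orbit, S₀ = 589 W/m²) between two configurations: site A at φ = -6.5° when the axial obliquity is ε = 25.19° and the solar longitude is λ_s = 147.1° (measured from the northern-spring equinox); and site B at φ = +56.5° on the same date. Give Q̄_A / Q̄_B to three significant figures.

— Configuration A (φ=-6.5°):
Solar declination: sin δ = sin ε · sin λ_s = sin 25.19° × sin 147.1° = 0.23119, so δ = +13.367°.
cos H₀ = −tan(-6.5°) tan(+13.367°) = 0.0271, H₀ = 1.5437 rad.
Bracket: H₀ sin φ sin δ + cos φ cos δ sin H₀ = 1.5437×-0.11320×0.23119 + 0.99357×0.97291×0.99963 = -0.040400 + 0.966297 = 0.925897.
Q̄ = (S₀/π) × [bracket] = (589/π) × 0.925897 = 173.59 W/m².
— Configuration B (φ=+56.5°):
cos H₀ = −tan(+56.5°) tan(+13.367°) = -0.3590, H₀ = 1.9380 rad.
Bracket: H₀ sin φ sin δ + cos φ cos δ sin H₀ = 1.9380×0.83389×0.23119 + 0.55194×0.97291×0.93333 = 0.373621 + 0.501187 = 0.874808.
Q̄ = (S₀/π) × [bracket] = (589/π) × 0.874808 = 164.01 W/m².
Ratio Q̄_A / Q̄_B = 173.59 / 164.01 = 1.058.

Q̄_A / Q̄_B ≈ 1.06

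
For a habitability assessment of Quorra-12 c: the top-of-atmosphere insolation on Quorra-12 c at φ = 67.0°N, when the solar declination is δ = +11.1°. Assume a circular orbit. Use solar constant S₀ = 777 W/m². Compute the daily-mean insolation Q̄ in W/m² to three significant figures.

Q̄ ≈ 174 W/m²

cos H₀ = −tan(+67.0°) tan(+11.100°) = -0.4622, H₀ = 2.0513 rad.
Bracket: H₀ sin φ sin δ + cos φ cos δ sin H₀ = 2.0513×0.92050×0.19252 + 0.39073×0.98129×0.88678 = 0.363520 + 0.340009 = 0.703529.
Q̄ = (S₀/π) × [bracket] = (777/π) × 0.703529 = 174.0 W/m².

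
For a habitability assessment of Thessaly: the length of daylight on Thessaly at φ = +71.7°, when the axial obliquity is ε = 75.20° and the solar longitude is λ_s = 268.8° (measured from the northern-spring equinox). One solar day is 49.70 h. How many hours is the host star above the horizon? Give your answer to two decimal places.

0.00 h

Solar declination: sin δ = sin ε · sin λ_s = sin 75.20° × sin 268.8° = -0.96661, so δ = -75.153°.
cos H₀ = −tan φ · tan δ = 11.4060 ≥ 1, so the host star never rises (polar night) and H₀ = 0.
Daylight = 2H₀/(2π) × 49.70 h = (0.0000/π) × 49.70 = 0.00 h.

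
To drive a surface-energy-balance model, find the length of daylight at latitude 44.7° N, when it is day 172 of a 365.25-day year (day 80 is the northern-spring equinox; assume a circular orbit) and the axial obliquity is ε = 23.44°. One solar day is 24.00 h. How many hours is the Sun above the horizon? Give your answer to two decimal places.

Solar longitude: λ_s = 360° × (172 − 80)/365.25 = 90.678°.
sin δ = sin 23.44° × sin 90.678° = 0.39776, so δ = +23.438°.
cos H₀ = −tan φ · tan δ = −tan(+44.7°) × tan(+23.438°) = -0.4290, so H₀ = 2.0142 rad = 115.41°.
Daylight = 2H₀/(2π) × 24.00 h = (2.0142/π) × 24.00 = 15.39 h.

15.39 h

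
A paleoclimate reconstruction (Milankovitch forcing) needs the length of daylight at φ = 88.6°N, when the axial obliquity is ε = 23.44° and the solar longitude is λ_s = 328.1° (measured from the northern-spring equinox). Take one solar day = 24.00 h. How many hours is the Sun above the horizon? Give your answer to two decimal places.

0.00 h

Solar declination: sin δ = sin ε · sin λ_s = sin 23.44° × sin 328.1° = -0.21021, so δ = -12.134°.
cos H₀ = −tan φ · tan δ = 8.7977 ≥ 1, so the Sun never rises (polar night) and H₀ = 0.
Daylight = 2H₀/(2π) × 24.00 h = (0.0000/π) × 24.00 = 0.00 h.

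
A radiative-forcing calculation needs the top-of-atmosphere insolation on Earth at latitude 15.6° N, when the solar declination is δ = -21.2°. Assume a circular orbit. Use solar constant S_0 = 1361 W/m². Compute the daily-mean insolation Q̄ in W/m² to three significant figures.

Q̄ ≈ 325 W/m²

cos h₀ = −tan(+15.6°) tan(-21.200°) = 0.1083, h₀ = 1.4623 rad.
Bracket: h₀ sin ϕ sin δ + cos ϕ cos δ sin h₀ = 1.4623×0.26892×-0.36162 + 0.96316×0.93232×0.99412 = -0.142204 + 0.892693 = 0.750489.
Q̄ = (S_0/π) × [bracket] = (1361/π) × 0.750489 = 325.1 W/m².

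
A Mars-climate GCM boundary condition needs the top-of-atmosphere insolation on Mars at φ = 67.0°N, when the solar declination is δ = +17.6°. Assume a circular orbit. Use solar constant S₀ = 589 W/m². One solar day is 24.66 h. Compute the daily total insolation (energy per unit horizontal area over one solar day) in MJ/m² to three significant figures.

15.3 MJ/m²

cos H₀ = −tan(+67.0°) tan(+17.600°) = -0.7473, H₀ = 2.4148 rad.
Bracket: H₀ sin φ sin δ + cos φ cos δ sin H₀ = 2.4148×0.92050×0.30237 + 0.39073×0.95319×0.66446 = 0.672115 + 0.247471 = 0.919586.
Q̄ = (S₀/π) × [bracket] = (589/π) × 0.919586 = 172.41 W/m².
Daily total = Q̄ × 24.66 h × 3600 s/h = 172.41 × 24.66 × 3600 / 10⁶ = 15.31 MJ/m².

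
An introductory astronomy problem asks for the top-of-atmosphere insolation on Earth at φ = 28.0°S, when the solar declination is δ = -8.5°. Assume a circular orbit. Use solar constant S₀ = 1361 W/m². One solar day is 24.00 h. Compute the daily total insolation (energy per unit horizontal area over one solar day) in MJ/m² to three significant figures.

36.9 MJ/m²

cos H₀ = −tan(-28.0°) tan(-8.500°) = -0.0795, H₀ = 1.6503 rad.
Bracket: H₀ sin φ sin δ + cos φ cos δ sin H₀ = 1.6503×-0.46947×-0.14781 + 0.88295×0.98902×0.99684 = 0.114518 + 0.870496 = 0.985014.
Q̄ = (S₀/π) × [bracket] = (1361/π) × 0.985014 = 426.73 W/m².
Daily total = Q̄ × 24.00 h × 3600 s/h = 426.73 × 24.00 × 3600 / 10⁶ = 36.87 MJ/m².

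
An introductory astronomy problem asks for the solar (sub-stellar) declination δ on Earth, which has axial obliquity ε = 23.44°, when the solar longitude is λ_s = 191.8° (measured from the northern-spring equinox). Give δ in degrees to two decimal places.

sin δ = sin ε · sin λ_s = sin 23.44° × sin 191.8° = -0.081346.
δ = arcsin(-0.081346) = -4.67°.

δ = -4.67°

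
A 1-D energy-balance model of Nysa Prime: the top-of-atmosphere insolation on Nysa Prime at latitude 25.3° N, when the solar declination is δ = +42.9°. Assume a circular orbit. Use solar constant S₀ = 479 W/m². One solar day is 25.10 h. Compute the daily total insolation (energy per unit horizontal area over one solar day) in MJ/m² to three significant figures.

cos H₀ = −tan(+25.3°) tan(+42.900°) = -0.4393, H₀ = 2.0256 rad.
Bracket: H₀ sin φ sin δ + cos φ cos δ sin H₀ = 2.0256×0.42736×0.68072 + 0.90408×0.73254×0.89836 = 0.589272 + 0.594961 = 1.184233.
Q̄ = (S₀/π) × [bracket] = (479/π) × 1.184233 = 180.56 W/m².
Daily total = Q̄ × 25.10 h × 3600 s/h = 180.56 × 25.10 × 3600 / 10⁶ = 16.32 MJ/m².

16.3 MJ/m²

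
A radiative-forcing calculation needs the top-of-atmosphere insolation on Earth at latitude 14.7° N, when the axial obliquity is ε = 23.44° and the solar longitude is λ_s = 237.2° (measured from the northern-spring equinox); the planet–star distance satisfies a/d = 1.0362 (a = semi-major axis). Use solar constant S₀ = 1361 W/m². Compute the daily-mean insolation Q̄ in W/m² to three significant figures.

Q̄ ≈ 364 W/m²

Solar declination: sin δ = sin ε · sin λ_s = sin 23.44° × sin 237.2° = -0.33437, so δ = -19.534°.
cos H₀ = −tan(+14.7°) tan(-19.534°) = 0.0931, H₀ = 1.4776 rad.
Bracket: H₀ sin φ sin δ + cos φ cos δ sin H₀ = 1.4776×0.25376×-0.33437 + 0.96727×0.94244×0.99566 = -0.125374 + 0.907638 = 0.782264.
Inverse-square distance factor (a/d)² = 1.0362² = 1.073710.
Q̄ = (S₀/π) × 1.073710 × [bracket] = (1361/π) × 1.073710 × 0.782264 = 363.9 W/m².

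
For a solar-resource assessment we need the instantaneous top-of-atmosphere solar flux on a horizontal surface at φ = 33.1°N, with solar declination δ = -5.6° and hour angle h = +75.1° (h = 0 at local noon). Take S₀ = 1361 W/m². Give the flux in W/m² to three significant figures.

219 W/m²

cos θ_z = sin φ sin δ + cos φ cos δ cos h = -0.053290 + 0.214377 = 0.161087.
Flux = S₀ · cos θ_z = 1361 × 0.161087 = 219.2 W/m².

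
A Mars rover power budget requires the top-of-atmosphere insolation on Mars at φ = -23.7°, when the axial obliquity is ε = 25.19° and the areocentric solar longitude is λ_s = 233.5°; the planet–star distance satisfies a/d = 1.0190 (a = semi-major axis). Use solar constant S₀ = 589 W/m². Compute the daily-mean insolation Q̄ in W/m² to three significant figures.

Q̄ ≈ 212 W/m²

sin δ = sin 25.19° × sin 233.5° = -0.34214, so δ = -20.007°.
cos H₀ = −tan(-23.7°) tan(-20.007°) = -0.1598, H₀ = 1.7313 rad.
Bracket: H₀ sin φ sin δ + cos φ cos δ sin H₀ = 1.7313×-0.40195×-0.34214 + 0.91566×0.93965×0.98714 = 0.238094 + 0.849335 = 1.087429.
Inverse-square distance factor (a/d)² = 1.0190² = 1.038361.
Q̄ = (S₀/π) × 1.038361 × [bracket] = (589/π) × 1.038361 × 1.087429 = 211.7 W/m².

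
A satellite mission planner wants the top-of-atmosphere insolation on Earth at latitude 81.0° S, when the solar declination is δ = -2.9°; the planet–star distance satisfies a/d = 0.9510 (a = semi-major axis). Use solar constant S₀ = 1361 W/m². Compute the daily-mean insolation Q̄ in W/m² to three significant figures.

cos H₀ = −tan(-81.0°) tan(-2.900°) = -0.3198, H₀ = 1.8964 rad.
Bracket: H₀ sin φ sin δ + cos φ cos δ sin H₀ = 1.8964×-0.98769×-0.05059 + 0.15643×0.99872×0.94747 = 0.094758 + 0.148023 = 0.242781.
Inverse-square distance factor (a/d)² = 0.9510² = 0.904401.
Q̄ = (S₀/π) × 0.904401 × [bracket] = (1361/π) × 0.904401 × 0.242781 = 95.12 W/m².

Q̄ ≈ 95.1 W/m²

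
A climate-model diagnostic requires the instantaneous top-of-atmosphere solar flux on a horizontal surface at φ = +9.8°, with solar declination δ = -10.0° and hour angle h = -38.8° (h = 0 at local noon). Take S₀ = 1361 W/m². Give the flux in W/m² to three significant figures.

989 W/m²

cos θ_z = sin φ sin δ + cos φ cos δ cos h = -0.029557 + 0.756299 = 0.726742.
Flux = S₀ · cos θ_z = 1361 × 0.726742 = 989.1 W/m².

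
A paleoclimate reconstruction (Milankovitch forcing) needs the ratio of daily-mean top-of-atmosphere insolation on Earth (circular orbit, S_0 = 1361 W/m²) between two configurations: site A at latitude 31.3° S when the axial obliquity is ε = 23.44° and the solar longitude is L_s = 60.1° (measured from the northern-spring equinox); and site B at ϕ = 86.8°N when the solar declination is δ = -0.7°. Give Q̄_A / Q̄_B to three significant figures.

— Configuration A (ϕ=-31.3°):
Solar declination: sin δ = sin ε · sin L_s = sin 23.44° × sin 60.1° = 0.34484, so δ = +20.172°.
cos h₀ = −tan(-31.3°) tan(+20.172°) = 0.2234, h₀ = 1.3455 rad.
Bracket: h₀ sin ϕ sin δ + cos ϕ cos δ sin h₀ = 1.3455×-0.51952×0.34484 + 0.85446×0.93866×0.97473 = -0.241048 + 0.781780 = 0.540732.
Q̄ = (S_0/π) × [bracket] = (1361/π) × 0.540732 = 234.26 W/m².
— Configuration B (ϕ=+86.8°):
cos h₀ = −tan(+86.8°) tan(-0.700°) = 0.2185, h₀ = 1.3505 rad.
Bracket: h₀ sin ϕ sin δ + cos ϕ cos δ sin h₀ = 1.3505×0.99844×-0.01222 + 0.05582×0.99993×0.97583 = -0.016477 + 0.054467 = 0.037990.
Q̄ = (S_0/π) × [bracket] = (1361/π) × 0.037990 = 16.458 W/m².
Ratio Q̄_A / Q̄_B = 234.26 / 16.458 = 14.23.

Q̄_A / Q̄_B ≈ 14.2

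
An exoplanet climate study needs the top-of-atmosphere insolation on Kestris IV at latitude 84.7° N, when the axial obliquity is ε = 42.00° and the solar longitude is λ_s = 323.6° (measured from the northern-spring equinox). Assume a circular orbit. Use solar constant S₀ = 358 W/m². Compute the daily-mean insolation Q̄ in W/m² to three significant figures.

Q̄ ≈ 0.00 W/m²

Solar declination: sin δ = sin ε · sin λ_s = sin 42.00° × sin 323.6° = -0.39707, so δ = -23.395°.
cos H₀ = −tan(+84.7°) tan(-23.395°) = 4.6638 ≥ 1 ⇒ polar night, H₀ = 0 and Q̄ = 0.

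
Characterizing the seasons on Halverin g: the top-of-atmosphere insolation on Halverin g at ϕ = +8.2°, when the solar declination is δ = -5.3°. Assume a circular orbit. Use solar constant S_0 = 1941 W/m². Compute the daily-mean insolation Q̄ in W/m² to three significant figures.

Q̄ ≈ 596 W/m²

cos h₀ = −tan(+8.2°) tan(-5.300°) = 0.0134, h₀ = 1.5574 rad.
Bracket: h₀ sin ϕ sin δ + cos ϕ cos δ sin h₀ = 1.5574×0.14263×-0.09237 + 0.98978×0.99572×0.99991 = -0.020518 + 0.985455 = 0.964937.
Q̄ = (S_0/π) × [bracket] = (1941/π) × 0.964937 = 596.2 W/m².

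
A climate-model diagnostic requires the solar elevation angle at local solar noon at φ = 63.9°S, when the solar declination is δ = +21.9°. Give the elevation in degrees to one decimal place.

At local noon the hour angle is zero, so the zenith angle equals |φ − δ| = |-63.9° − (+21.900°)| = 85.800°.
Elevation = 90° − 85.800° = 4.2°.

4.2°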